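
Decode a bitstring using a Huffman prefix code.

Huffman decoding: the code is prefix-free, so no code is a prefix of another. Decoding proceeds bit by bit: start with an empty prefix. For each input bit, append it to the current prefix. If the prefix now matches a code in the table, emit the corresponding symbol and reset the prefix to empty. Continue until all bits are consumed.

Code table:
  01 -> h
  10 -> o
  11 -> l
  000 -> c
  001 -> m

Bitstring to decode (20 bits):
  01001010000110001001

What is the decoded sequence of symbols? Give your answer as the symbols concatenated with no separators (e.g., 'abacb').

Bit 0: prefix='0' (no match yet)
Bit 1: prefix='01' -> emit 'h', reset
Bit 2: prefix='0' (no match yet)
Bit 3: prefix='00' (no match yet)
Bit 4: prefix='001' -> emit 'm', reset
Bit 5: prefix='0' (no match yet)
Bit 6: prefix='01' -> emit 'h', reset
Bit 7: prefix='0' (no match yet)
Bit 8: prefix='00' (no match yet)
Bit 9: prefix='000' -> emit 'c', reset
Bit 10: prefix='0' (no match yet)
Bit 11: prefix='01' -> emit 'h', reset
Bit 12: prefix='1' (no match yet)
Bit 13: prefix='10' -> emit 'o', reset
Bit 14: prefix='0' (no match yet)
Bit 15: prefix='00' (no match yet)
Bit 16: prefix='001' -> emit 'm', reset
Bit 17: prefix='0' (no match yet)
Bit 18: prefix='00' (no match yet)
Bit 19: prefix='001' -> emit 'm', reset

Answer: hmhchomm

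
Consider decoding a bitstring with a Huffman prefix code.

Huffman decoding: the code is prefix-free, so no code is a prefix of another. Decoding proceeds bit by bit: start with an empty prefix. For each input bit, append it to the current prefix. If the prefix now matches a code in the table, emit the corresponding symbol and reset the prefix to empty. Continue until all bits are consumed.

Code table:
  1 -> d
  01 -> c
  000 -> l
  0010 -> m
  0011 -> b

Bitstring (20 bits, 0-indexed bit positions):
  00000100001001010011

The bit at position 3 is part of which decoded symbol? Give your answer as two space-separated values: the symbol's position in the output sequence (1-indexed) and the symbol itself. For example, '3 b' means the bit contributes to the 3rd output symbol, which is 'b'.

Answer: 2 m

Derivation:
Bit 0: prefix='0' (no match yet)
Bit 1: prefix='00' (no match yet)
Bit 2: prefix='000' -> emit 'l', reset
Bit 3: prefix='0' (no match yet)
Bit 4: prefix='00' (no match yet)
Bit 5: prefix='001' (no match yet)
Bit 6: prefix='0010' -> emit 'm', reset
Bit 7: prefix='0' (no match yet)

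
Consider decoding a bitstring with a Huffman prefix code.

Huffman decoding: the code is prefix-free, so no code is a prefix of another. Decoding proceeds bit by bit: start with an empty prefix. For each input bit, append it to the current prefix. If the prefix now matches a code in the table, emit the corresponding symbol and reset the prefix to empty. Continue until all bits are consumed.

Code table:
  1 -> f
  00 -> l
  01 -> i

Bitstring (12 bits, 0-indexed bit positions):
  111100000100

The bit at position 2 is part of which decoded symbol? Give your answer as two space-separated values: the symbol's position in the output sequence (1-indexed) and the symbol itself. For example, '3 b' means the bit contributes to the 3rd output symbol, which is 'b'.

Answer: 3 f

Derivation:
Bit 0: prefix='1' -> emit 'f', reset
Bit 1: prefix='1' -> emit 'f', reset
Bit 2: prefix='1' -> emit 'f', reset
Bit 3: prefix='1' -> emit 'f', reset
Bit 4: prefix='0' (no match yet)
Bit 5: prefix='00' -> emit 'l', reset
Bit 6: prefix='0' (no match yet)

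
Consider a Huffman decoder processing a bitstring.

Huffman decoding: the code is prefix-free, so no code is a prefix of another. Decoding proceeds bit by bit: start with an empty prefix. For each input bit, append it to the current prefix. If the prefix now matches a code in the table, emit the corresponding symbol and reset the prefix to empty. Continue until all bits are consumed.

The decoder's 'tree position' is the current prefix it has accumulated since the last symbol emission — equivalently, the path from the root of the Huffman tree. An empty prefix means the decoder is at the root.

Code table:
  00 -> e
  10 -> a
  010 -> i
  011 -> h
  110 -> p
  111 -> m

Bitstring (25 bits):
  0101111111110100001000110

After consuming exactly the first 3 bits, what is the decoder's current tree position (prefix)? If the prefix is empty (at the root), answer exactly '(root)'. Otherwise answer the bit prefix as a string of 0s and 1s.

Answer: (root)

Derivation:
Bit 0: prefix='0' (no match yet)
Bit 1: prefix='01' (no match yet)
Bit 2: prefix='010' -> emit 'i', reset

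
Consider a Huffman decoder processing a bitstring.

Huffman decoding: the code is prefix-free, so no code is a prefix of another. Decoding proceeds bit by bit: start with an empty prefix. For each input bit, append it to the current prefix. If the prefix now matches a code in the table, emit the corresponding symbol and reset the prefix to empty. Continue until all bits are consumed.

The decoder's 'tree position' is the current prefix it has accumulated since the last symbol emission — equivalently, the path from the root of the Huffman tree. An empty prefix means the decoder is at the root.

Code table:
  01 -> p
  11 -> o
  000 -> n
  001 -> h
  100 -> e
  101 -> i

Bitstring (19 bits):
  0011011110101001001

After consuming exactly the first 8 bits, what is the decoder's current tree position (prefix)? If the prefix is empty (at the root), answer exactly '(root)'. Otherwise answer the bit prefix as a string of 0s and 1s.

Answer: (root)

Derivation:
Bit 0: prefix='0' (no match yet)
Bit 1: prefix='00' (no match yet)
Bit 2: prefix='001' -> emit 'h', reset
Bit 3: prefix='1' (no match yet)
Bit 4: prefix='10' (no match yet)
Bit 5: prefix='101' -> emit 'i', reset
Bit 6: prefix='1' (no match yet)
Bit 7: prefix='11' -> emit 'o', reset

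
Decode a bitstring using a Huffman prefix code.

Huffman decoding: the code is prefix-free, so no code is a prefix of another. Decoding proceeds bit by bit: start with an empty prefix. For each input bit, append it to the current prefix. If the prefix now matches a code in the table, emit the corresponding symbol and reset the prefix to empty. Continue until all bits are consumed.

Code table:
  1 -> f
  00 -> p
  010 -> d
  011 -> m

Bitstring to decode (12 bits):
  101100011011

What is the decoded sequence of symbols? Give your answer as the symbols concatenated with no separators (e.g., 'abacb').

Bit 0: prefix='1' -> emit 'f', reset
Bit 1: prefix='0' (no match yet)
Bit 2: prefix='01' (no match yet)
Bit 3: prefix='011' -> emit 'm', reset
Bit 4: prefix='0' (no match yet)
Bit 5: prefix='00' -> emit 'p', reset
Bit 6: prefix='0' (no match yet)
Bit 7: prefix='01' (no match yet)
Bit 8: prefix='011' -> emit 'm', reset
Bit 9: prefix='0' (no match yet)
Bit 10: prefix='01' (no match yet)
Bit 11: prefix='011' -> emit 'm', reset

Answer: fmpmm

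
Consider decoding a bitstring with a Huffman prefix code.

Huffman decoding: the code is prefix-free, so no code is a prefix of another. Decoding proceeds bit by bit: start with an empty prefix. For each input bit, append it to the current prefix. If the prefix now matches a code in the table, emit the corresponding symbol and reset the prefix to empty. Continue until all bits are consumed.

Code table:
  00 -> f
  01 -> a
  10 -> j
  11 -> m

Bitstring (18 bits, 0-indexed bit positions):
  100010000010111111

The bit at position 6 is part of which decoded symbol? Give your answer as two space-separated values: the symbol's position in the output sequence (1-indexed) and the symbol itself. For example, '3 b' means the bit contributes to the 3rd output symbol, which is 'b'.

Bit 0: prefix='1' (no match yet)
Bit 1: prefix='10' -> emit 'j', reset
Bit 2: prefix='0' (no match yet)
Bit 3: prefix='00' -> emit 'f', reset
Bit 4: prefix='1' (no match yet)
Bit 5: prefix='10' -> emit 'j', reset
Bit 6: prefix='0' (no match yet)
Bit 7: prefix='00' -> emit 'f', reset
Bit 8: prefix='0' (no match yet)
Bit 9: prefix='00' -> emit 'f', reset
Bit 10: prefix='1' (no match yet)

Answer: 4 f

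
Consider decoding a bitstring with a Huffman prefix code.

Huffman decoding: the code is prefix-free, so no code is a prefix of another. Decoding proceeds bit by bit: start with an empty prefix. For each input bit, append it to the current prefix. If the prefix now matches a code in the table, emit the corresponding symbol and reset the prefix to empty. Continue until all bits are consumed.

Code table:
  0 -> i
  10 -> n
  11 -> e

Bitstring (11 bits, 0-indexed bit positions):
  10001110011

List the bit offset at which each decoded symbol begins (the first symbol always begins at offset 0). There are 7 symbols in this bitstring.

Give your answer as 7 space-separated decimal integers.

Bit 0: prefix='1' (no match yet)
Bit 1: prefix='10' -> emit 'n', reset
Bit 2: prefix='0' -> emit 'i', reset
Bit 3: prefix='0' -> emit 'i', reset
Bit 4: prefix='1' (no match yet)
Bit 5: prefix='11' -> emit 'e', reset
Bit 6: prefix='1' (no match yet)
Bit 7: prefix='10' -> emit 'n', reset
Bit 8: prefix='0' -> emit 'i', reset
Bit 9: prefix='1' (no match yet)
Bit 10: prefix='11' -> emit 'e', reset

Answer: 0 2 3 4 6 8 9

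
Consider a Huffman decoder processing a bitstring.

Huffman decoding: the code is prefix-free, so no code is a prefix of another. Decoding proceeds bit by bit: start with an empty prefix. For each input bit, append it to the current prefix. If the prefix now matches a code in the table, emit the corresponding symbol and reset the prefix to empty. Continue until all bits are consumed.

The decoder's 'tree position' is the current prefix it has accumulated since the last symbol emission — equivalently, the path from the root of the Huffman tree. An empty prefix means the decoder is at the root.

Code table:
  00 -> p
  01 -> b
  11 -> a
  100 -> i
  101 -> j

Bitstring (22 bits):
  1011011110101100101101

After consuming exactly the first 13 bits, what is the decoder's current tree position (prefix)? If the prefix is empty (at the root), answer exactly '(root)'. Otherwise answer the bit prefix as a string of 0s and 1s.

Bit 0: prefix='1' (no match yet)
Bit 1: prefix='10' (no match yet)
Bit 2: prefix='101' -> emit 'j', reset
Bit 3: prefix='1' (no match yet)
Bit 4: prefix='10' (no match yet)
Bit 5: prefix='101' -> emit 'j', reset
Bit 6: prefix='1' (no match yet)
Bit 7: prefix='11' -> emit 'a', reset
Bit 8: prefix='1' (no match yet)
Bit 9: prefix='10' (no match yet)
Bit 10: prefix='101' -> emit 'j', reset
Bit 11: prefix='0' (no match yet)
Bit 12: prefix='01' -> emit 'b', reset

Answer: (root)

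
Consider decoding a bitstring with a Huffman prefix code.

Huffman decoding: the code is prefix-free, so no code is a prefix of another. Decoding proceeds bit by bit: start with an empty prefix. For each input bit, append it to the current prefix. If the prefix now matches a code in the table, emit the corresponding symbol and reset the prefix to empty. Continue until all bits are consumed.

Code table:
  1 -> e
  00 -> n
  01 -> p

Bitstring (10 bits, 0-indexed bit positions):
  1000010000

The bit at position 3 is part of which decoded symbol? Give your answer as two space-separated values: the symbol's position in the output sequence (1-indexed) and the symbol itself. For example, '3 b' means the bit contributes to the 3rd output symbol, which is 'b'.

Answer: 3 n

Derivation:
Bit 0: prefix='1' -> emit 'e', reset
Bit 1: prefix='0' (no match yet)
Bit 2: prefix='00' -> emit 'n', reset
Bit 3: prefix='0' (no match yet)
Bit 4: prefix='00' -> emit 'n', reset
Bit 5: prefix='1' -> emit 'e', reset
Bit 6: prefix='0' (no match yet)
Bit 7: prefix='00' -> emit 'n', reset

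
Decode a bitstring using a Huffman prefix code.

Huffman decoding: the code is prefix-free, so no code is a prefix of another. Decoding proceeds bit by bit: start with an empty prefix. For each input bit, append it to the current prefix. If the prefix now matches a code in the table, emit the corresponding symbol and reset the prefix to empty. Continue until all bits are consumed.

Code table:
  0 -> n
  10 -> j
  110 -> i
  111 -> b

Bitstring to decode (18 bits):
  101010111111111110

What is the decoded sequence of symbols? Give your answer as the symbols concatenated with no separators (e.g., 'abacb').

Bit 0: prefix='1' (no match yet)
Bit 1: prefix='10' -> emit 'j', reset
Bit 2: prefix='1' (no match yet)
Bit 3: prefix='10' -> emit 'j', reset
Bit 4: prefix='1' (no match yet)
Bit 5: prefix='10' -> emit 'j', reset
Bit 6: prefix='1' (no match yet)
Bit 7: prefix='11' (no match yet)
Bit 8: prefix='111' -> emit 'b', reset
Bit 9: prefix='1' (no match yet)
Bit 10: prefix='11' (no match yet)
Bit 11: prefix='111' -> emit 'b', reset
Bit 12: prefix='1' (no match yet)
Bit 13: prefix='11' (no match yet)
Bit 14: prefix='111' -> emit 'b', reset
Bit 15: prefix='1' (no match yet)
Bit 16: prefix='11' (no match yet)
Bit 17: prefix='110' -> emit 'i', reset

Answer: jjjbbbi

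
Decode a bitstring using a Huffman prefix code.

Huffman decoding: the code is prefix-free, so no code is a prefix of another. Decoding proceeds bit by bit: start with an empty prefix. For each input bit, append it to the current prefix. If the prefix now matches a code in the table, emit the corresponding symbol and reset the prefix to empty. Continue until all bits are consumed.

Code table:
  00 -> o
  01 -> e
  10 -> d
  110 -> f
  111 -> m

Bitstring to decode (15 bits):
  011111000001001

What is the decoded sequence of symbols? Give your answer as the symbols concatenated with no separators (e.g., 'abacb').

Answer: emdoode

Derivation:
Bit 0: prefix='0' (no match yet)
Bit 1: prefix='01' -> emit 'e', reset
Bit 2: prefix='1' (no match yet)
Bit 3: prefix='11' (no match yet)
Bit 4: prefix='111' -> emit 'm', reset
Bit 5: prefix='1' (no match yet)
Bit 6: prefix='10' -> emit 'd', reset
Bit 7: prefix='0' (no match yet)
Bit 8: prefix='00' -> emit 'o', reset
Bit 9: prefix='0' (no match yet)
Bit 10: prefix='00' -> emit 'o', reset
Bit 11: prefix='1' (no match yet)
Bit 12: prefix='10' -> emit 'd', reset
Bit 13: prefix='0' (no match yet)
Bit 14: prefix='01' -> emit 'e', reset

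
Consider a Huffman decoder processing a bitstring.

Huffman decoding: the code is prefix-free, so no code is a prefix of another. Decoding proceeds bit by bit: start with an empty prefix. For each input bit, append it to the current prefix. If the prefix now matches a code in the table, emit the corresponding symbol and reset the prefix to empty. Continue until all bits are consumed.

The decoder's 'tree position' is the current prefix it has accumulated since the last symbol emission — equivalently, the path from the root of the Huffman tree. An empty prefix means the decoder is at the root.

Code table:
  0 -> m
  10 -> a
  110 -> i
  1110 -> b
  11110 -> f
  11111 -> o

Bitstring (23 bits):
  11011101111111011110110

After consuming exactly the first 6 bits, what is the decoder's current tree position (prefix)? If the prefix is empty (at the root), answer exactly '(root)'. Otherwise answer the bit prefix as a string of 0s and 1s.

Answer: 111

Derivation:
Bit 0: prefix='1' (no match yet)
Bit 1: prefix='11' (no match yet)
Bit 2: prefix='110' -> emit 'i', reset
Bit 3: prefix='1' (no match yet)
Bit 4: prefix='11' (no match yet)
Bit 5: prefix='111' (no match yet)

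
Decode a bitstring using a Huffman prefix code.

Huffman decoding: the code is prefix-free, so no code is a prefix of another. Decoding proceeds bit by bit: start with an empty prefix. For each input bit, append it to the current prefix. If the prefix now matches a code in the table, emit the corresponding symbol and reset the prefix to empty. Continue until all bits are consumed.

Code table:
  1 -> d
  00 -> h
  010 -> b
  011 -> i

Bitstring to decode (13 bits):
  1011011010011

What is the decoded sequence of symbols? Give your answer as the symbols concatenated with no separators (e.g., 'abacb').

Bit 0: prefix='1' -> emit 'd', reset
Bit 1: prefix='0' (no match yet)
Bit 2: prefix='01' (no match yet)
Bit 3: prefix='011' -> emit 'i', reset
Bit 4: prefix='0' (no match yet)
Bit 5: prefix='01' (no match yet)
Bit 6: prefix='011' -> emit 'i', reset
Bit 7: prefix='0' (no match yet)
Bit 8: prefix='01' (no match yet)
Bit 9: prefix='010' -> emit 'b', reset
Bit 10: prefix='0' (no match yet)
Bit 11: prefix='01' (no match yet)
Bit 12: prefix='011' -> emit 'i', reset

Answer: diibi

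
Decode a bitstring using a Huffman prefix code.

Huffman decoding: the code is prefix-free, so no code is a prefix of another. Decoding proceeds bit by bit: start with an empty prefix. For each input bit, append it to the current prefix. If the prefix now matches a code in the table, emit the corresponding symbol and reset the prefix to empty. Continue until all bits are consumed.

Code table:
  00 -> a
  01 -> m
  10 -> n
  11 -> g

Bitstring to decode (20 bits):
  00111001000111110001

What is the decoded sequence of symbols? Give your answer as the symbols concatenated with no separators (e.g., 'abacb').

Answer: agnmamggam

Derivation:
Bit 0: prefix='0' (no match yet)
Bit 1: prefix='00' -> emit 'a', reset
Bit 2: prefix='1' (no match yet)
Bit 3: prefix='11' -> emit 'g', reset
Bit 4: prefix='1' (no match yet)
Bit 5: prefix='10' -> emit 'n', reset
Bit 6: prefix='0' (no match yet)
Bit 7: prefix='01' -> emit 'm', reset
Bit 8: prefix='0' (no match yet)
Bit 9: prefix='00' -> emit 'a', reset
Bit 10: prefix='0' (no match yet)
Bit 11: prefix='01' -> emit 'm', reset
Bit 12: prefix='1' (no match yet)
Bit 13: prefix='11' -> emit 'g', reset
Bit 14: prefix='1' (no match yet)
Bit 15: prefix='11' -> emit 'g', reset
Bit 16: prefix='0' (no match yet)
Bit 17: prefix='00' -> emit 'a', reset
Bit 18: prefix='0' (no match yet)
Bit 19: prefix='01' -> emit 'm', reset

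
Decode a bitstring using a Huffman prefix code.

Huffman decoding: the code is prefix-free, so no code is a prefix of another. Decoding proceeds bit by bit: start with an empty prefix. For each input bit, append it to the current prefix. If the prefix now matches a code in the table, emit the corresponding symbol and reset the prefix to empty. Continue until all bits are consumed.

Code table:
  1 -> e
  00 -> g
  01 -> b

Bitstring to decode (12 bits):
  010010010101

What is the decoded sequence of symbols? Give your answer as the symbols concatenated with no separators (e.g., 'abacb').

Bit 0: prefix='0' (no match yet)
Bit 1: prefix='01' -> emit 'b', reset
Bit 2: prefix='0' (no match yet)
Bit 3: prefix='00' -> emit 'g', reset
Bit 4: prefix='1' -> emit 'e', reset
Bit 5: prefix='0' (no match yet)
Bit 6: prefix='00' -> emit 'g', reset
Bit 7: prefix='1' -> emit 'e', reset
Bit 8: prefix='0' (no match yet)
Bit 9: prefix='01' -> emit 'b', reset
Bit 10: prefix='0' (no match yet)
Bit 11: prefix='01' -> emit 'b', reset

Answer: bgegebb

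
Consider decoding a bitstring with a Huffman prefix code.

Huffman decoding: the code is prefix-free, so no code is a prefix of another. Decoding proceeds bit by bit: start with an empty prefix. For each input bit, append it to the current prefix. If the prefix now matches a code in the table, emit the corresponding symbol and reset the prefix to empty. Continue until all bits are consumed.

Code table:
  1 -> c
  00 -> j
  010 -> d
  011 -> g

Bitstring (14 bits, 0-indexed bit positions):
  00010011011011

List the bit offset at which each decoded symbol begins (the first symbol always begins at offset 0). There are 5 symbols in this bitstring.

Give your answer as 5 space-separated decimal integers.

Answer: 0 2 5 8 11

Derivation:
Bit 0: prefix='0' (no match yet)
Bit 1: prefix='00' -> emit 'j', reset
Bit 2: prefix='0' (no match yet)
Bit 3: prefix='01' (no match yet)
Bit 4: prefix='010' -> emit 'd', reset
Bit 5: prefix='0' (no match yet)
Bit 6: prefix='01' (no match yet)
Bit 7: prefix='011' -> emit 'g', reset
Bit 8: prefix='0' (no match yet)
Bit 9: prefix='01' (no match yet)
Bit 10: prefix='011' -> emit 'g', reset
Bit 11: prefix='0' (no match yet)
Bit 12: prefix='01' (no match yet)
Bit 13: prefix='011' -> emit 'g', reset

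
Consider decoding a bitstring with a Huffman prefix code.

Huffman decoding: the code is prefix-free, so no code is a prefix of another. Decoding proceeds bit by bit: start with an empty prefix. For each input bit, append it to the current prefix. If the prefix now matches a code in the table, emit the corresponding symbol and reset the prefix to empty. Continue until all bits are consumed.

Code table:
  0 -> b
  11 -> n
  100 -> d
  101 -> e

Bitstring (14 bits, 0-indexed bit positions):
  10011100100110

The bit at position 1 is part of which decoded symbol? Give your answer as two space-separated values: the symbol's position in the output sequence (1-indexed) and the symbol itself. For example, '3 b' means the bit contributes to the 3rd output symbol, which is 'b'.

Answer: 1 d

Derivation:
Bit 0: prefix='1' (no match yet)
Bit 1: prefix='10' (no match yet)
Bit 2: prefix='100' -> emit 'd', reset
Bit 3: prefix='1' (no match yet)
Bit 4: prefix='11' -> emit 'n', reset
Bit 5: prefix='1' (no match yet)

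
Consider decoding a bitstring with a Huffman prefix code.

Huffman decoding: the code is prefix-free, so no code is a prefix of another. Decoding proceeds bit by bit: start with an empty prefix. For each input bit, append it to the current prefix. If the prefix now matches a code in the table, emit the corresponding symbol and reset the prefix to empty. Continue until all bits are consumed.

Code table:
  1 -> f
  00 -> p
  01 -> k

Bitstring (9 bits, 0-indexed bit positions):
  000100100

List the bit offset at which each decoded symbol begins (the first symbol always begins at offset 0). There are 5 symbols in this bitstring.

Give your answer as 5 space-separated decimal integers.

Answer: 0 2 4 6 7

Derivation:
Bit 0: prefix='0' (no match yet)
Bit 1: prefix='00' -> emit 'p', reset
Bit 2: prefix='0' (no match yet)
Bit 3: prefix='01' -> emit 'k', reset
Bit 4: prefix='0' (no match yet)
Bit 5: prefix='00' -> emit 'p', reset
Bit 6: prefix='1' -> emit 'f', reset
Bit 7: prefix='0' (no match yet)
Bit 8: prefix='00' -> emit 'p', reset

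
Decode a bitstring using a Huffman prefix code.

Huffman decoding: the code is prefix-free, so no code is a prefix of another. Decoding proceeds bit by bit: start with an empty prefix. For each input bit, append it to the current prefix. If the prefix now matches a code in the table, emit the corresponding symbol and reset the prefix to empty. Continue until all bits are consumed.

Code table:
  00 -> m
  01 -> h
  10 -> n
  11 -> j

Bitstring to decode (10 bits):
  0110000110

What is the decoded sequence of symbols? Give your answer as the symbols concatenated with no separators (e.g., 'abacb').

Bit 0: prefix='0' (no match yet)
Bit 1: prefix='01' -> emit 'h', reset
Bit 2: prefix='1' (no match yet)
Bit 3: prefix='10' -> emit 'n', reset
Bit 4: prefix='0' (no match yet)
Bit 5: prefix='00' -> emit 'm', reset
Bit 6: prefix='0' (no match yet)
Bit 7: prefix='01' -> emit 'h', reset
Bit 8: prefix='1' (no match yet)
Bit 9: prefix='10' -> emit 'n', reset

Answer: hnmhn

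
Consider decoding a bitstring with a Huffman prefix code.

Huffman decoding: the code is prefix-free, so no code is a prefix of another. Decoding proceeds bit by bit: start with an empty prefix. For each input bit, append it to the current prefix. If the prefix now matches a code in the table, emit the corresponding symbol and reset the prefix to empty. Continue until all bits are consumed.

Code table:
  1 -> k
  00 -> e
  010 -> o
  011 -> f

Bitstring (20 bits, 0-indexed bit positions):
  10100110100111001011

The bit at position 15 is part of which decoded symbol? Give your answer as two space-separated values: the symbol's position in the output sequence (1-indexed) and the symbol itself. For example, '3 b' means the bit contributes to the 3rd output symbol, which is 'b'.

Bit 0: prefix='1' -> emit 'k', reset
Bit 1: prefix='0' (no match yet)
Bit 2: prefix='01' (no match yet)
Bit 3: prefix='010' -> emit 'o', reset
Bit 4: prefix='0' (no match yet)
Bit 5: prefix='01' (no match yet)
Bit 6: prefix='011' -> emit 'f', reset
Bit 7: prefix='0' (no match yet)
Bit 8: prefix='01' (no match yet)
Bit 9: prefix='010' -> emit 'o', reset
Bit 10: prefix='0' (no match yet)
Bit 11: prefix='01' (no match yet)
Bit 12: prefix='011' -> emit 'f', reset
Bit 13: prefix='1' -> emit 'k', reset
Bit 14: prefix='0' (no match yet)
Bit 15: prefix='00' -> emit 'e', reset
Bit 16: prefix='1' -> emit 'k', reset
Bit 17: prefix='0' (no match yet)
Bit 18: prefix='01' (no match yet)
Bit 19: prefix='011' -> emit 'f', reset

Answer: 7 e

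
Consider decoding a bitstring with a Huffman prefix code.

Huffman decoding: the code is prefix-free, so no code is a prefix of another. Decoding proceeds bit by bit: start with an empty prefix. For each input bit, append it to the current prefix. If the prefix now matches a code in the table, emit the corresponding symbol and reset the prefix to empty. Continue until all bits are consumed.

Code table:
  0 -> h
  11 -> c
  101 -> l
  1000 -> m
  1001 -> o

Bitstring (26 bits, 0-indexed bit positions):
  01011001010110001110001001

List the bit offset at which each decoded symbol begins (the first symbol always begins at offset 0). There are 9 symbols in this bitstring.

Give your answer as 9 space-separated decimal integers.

Bit 0: prefix='0' -> emit 'h', reset
Bit 1: prefix='1' (no match yet)
Bit 2: prefix='10' (no match yet)
Bit 3: prefix='101' -> emit 'l', reset
Bit 4: prefix='1' (no match yet)
Bit 5: prefix='10' (no match yet)
Bit 6: prefix='100' (no match yet)
Bit 7: prefix='1001' -> emit 'o', reset
Bit 8: prefix='0' -> emit 'h', reset
Bit 9: prefix='1' (no match yet)
Bit 10: prefix='10' (no match yet)
Bit 11: prefix='101' -> emit 'l', reset
Bit 12: prefix='1' (no match yet)
Bit 13: prefix='10' (no match yet)
Bit 14: prefix='100' (no match yet)
Bit 15: prefix='1000' -> emit 'm', reset
Bit 16: prefix='1' (no match yet)
Bit 17: prefix='11' -> emit 'c', reset
Bit 18: prefix='1' (no match yet)
Bit 19: prefix='10' (no match yet)
Bit 20: prefix='100' (no match yet)
Bit 21: prefix='1000' -> emit 'm', reset
Bit 22: prefix='1' (no match yet)
Bit 23: prefix='10' (no match yet)
Bit 24: prefix='100' (no match yet)
Bit 25: prefix='1001' -> emit 'o', reset

Answer: 0 1 4 8 9 12 16 18 22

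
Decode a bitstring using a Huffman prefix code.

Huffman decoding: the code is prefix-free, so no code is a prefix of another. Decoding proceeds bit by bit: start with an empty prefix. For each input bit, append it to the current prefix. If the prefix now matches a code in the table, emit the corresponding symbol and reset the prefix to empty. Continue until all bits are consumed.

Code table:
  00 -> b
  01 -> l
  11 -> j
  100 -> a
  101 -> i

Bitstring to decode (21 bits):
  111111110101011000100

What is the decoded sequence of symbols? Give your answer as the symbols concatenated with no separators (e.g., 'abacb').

Bit 0: prefix='1' (no match yet)
Bit 1: prefix='11' -> emit 'j', reset
Bit 2: prefix='1' (no match yet)
Bit 3: prefix='11' -> emit 'j', reset
Bit 4: prefix='1' (no match yet)
Bit 5: prefix='11' -> emit 'j', reset
Bit 6: prefix='1' (no match yet)
Bit 7: prefix='11' -> emit 'j', reset
Bit 8: prefix='0' (no match yet)
Bit 9: prefix='01' -> emit 'l', reset
Bit 10: prefix='0' (no match yet)
Bit 11: prefix='01' -> emit 'l', reset
Bit 12: prefix='0' (no match yet)
Bit 13: prefix='01' -> emit 'l', reset
Bit 14: prefix='1' (no match yet)
Bit 15: prefix='10' (no match yet)
Bit 16: prefix='100' -> emit 'a', reset
Bit 17: prefix='0' (no match yet)
Bit 18: prefix='01' -> emit 'l', reset
Bit 19: prefix='0' (no match yet)
Bit 20: prefix='00' -> emit 'b', reset

Answer: jjjjlllalb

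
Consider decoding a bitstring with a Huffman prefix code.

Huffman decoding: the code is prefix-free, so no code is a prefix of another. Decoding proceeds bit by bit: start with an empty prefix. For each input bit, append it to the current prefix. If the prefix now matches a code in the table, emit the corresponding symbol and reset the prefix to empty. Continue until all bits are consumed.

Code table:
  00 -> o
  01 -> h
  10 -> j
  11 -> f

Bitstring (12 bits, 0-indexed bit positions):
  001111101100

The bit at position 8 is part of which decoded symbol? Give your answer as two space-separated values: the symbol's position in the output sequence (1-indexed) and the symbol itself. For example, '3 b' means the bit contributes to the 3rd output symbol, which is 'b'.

Answer: 5 f

Derivation:
Bit 0: prefix='0' (no match yet)
Bit 1: prefix='00' -> emit 'o', reset
Bit 2: prefix='1' (no match yet)
Bit 3: prefix='11' -> emit 'f', reset
Bit 4: prefix='1' (no match yet)
Bit 5: prefix='11' -> emit 'f', reset
Bit 6: prefix='1' (no match yet)
Bit 7: prefix='10' -> emit 'j', reset
Bit 8: prefix='1' (no match yet)
Bit 9: prefix='11' -> emit 'f', reset
Bit 10: prefix='0' (no match yet)
Bit 11: prefix='00' -> emit 'o', reset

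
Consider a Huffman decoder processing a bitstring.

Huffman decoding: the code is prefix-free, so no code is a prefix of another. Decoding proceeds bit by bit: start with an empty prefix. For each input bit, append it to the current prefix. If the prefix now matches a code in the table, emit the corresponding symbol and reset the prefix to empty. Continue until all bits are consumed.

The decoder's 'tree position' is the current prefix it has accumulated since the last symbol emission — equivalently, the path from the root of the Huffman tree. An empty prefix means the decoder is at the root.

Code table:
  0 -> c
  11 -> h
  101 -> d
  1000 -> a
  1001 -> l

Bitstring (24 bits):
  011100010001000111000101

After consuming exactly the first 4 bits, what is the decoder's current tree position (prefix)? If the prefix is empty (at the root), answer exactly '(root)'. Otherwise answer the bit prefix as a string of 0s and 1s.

Answer: 1

Derivation:
Bit 0: prefix='0' -> emit 'c', reset
Bit 1: prefix='1' (no match yet)
Bit 2: prefix='11' -> emit 'h', reset
Bit 3: prefix='1' (no match yet)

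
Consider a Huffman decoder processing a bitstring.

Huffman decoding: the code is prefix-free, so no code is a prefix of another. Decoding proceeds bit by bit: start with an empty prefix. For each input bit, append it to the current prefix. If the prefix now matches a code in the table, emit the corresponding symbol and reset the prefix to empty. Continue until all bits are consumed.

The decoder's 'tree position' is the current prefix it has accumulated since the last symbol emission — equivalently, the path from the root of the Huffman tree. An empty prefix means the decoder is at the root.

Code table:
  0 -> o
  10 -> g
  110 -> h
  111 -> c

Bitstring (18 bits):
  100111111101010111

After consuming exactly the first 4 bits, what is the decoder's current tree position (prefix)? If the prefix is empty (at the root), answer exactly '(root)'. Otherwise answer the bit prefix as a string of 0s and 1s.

Bit 0: prefix='1' (no match yet)
Bit 1: prefix='10' -> emit 'g', reset
Bit 2: prefix='0' -> emit 'o', reset
Bit 3: prefix='1' (no match yet)

Answer: 1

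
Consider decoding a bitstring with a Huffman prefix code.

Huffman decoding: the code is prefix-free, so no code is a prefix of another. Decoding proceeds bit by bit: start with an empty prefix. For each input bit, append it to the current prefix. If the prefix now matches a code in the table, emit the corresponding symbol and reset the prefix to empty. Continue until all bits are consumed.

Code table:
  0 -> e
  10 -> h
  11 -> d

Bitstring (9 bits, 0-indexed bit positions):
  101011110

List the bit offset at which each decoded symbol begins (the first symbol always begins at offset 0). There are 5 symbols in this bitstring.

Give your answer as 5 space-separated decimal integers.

Answer: 0 2 4 6 8

Derivation:
Bit 0: prefix='1' (no match yet)
Bit 1: prefix='10' -> emit 'h', reset
Bit 2: prefix='1' (no match yet)
Bit 3: prefix='10' -> emit 'h', reset
Bit 4: prefix='1' (no match yet)
Bit 5: prefix='11' -> emit 'd', reset
Bit 6: prefix='1' (no match yet)
Bit 7: prefix='11' -> emit 'd', reset
Bit 8: prefix='0' -> emit 'e', reset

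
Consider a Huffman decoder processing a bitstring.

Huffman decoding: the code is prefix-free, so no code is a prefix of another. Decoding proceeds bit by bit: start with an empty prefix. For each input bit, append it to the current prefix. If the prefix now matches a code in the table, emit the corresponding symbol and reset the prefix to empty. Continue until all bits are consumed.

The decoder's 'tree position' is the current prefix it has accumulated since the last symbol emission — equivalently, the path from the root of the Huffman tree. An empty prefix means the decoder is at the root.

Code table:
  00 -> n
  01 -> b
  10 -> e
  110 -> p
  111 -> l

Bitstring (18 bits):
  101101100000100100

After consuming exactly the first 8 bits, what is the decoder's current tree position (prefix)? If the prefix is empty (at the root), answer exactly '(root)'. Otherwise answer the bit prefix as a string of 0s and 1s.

Answer: (root)

Derivation:
Bit 0: prefix='1' (no match yet)
Bit 1: prefix='10' -> emit 'e', reset
Bit 2: prefix='1' (no match yet)
Bit 3: prefix='11' (no match yet)
Bit 4: prefix='110' -> emit 'p', reset
Bit 5: prefix='1' (no match yet)
Bit 6: prefix='11' (no match yet)
Bit 7: prefix='110' -> emit 'p', reset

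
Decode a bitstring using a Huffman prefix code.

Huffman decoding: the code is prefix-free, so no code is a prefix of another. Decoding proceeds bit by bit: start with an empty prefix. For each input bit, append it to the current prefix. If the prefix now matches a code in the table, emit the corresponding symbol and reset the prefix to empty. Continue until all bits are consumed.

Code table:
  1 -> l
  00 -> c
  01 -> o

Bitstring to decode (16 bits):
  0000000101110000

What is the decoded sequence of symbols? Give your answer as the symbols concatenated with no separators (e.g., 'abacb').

Bit 0: prefix='0' (no match yet)
Bit 1: prefix='00' -> emit 'c', reset
Bit 2: prefix='0' (no match yet)
Bit 3: prefix='00' -> emit 'c', reset
Bit 4: prefix='0' (no match yet)
Bit 5: prefix='00' -> emit 'c', reset
Bit 6: prefix='0' (no match yet)
Bit 7: prefix='01' -> emit 'o', reset
Bit 8: prefix='0' (no match yet)
Bit 9: prefix='01' -> emit 'o', reset
Bit 10: prefix='1' -> emit 'l', reset
Bit 11: prefix='1' -> emit 'l', reset
Bit 12: prefix='0' (no match yet)
Bit 13: prefix='00' -> emit 'c', reset
Bit 14: prefix='0' (no match yet)
Bit 15: prefix='00' -> emit 'c', reset

Answer: cccoollcc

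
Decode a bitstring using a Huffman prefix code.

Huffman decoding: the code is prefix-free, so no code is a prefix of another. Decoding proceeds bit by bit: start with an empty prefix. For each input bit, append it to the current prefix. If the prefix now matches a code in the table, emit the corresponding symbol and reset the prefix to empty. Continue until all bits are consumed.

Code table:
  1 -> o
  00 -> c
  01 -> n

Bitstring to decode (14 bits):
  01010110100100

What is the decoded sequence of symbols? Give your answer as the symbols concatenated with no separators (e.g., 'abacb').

Answer: nnnoncoc

Derivation:
Bit 0: prefix='0' (no match yet)
Bit 1: prefix='01' -> emit 'n', reset
Bit 2: prefix='0' (no match yet)
Bit 3: prefix='01' -> emit 'n', reset
Bit 4: prefix='0' (no match yet)
Bit 5: prefix='01' -> emit 'n', reset
Bit 6: prefix='1' -> emit 'o', reset
Bit 7: prefix='0' (no match yet)
Bit 8: prefix='01' -> emit 'n', reset
Bit 9: prefix='0' (no match yet)
Bit 10: prefix='00' -> emit 'c', reset
Bit 11: prefix='1' -> emit 'o', reset
Bit 12: prefix='0' (no match yet)
Bit 13: prefix='00' -> emit 'c', reset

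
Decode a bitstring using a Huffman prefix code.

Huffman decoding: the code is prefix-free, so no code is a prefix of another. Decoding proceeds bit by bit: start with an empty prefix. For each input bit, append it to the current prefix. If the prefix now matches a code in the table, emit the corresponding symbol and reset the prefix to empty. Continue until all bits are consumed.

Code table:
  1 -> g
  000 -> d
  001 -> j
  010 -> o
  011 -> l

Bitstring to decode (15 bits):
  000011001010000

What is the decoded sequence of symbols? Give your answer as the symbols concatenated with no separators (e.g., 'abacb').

Answer: dljod

Derivation:
Bit 0: prefix='0' (no match yet)
Bit 1: prefix='00' (no match yet)
Bit 2: prefix='000' -> emit 'd', reset
Bit 3: prefix='0' (no match yet)
Bit 4: prefix='01' (no match yet)
Bit 5: prefix='011' -> emit 'l', reset
Bit 6: prefix='0' (no match yet)
Bit 7: prefix='00' (no match yet)
Bit 8: prefix='001' -> emit 'j', reset
Bit 9: prefix='0' (no match yet)
Bit 10: prefix='01' (no match yet)
Bit 11: prefix='010' -> emit 'o', reset
Bit 12: prefix='0' (no match yet)
Bit 13: prefix='00' (no match yet)
Bit 14: prefix='000' -> emit 'd', reset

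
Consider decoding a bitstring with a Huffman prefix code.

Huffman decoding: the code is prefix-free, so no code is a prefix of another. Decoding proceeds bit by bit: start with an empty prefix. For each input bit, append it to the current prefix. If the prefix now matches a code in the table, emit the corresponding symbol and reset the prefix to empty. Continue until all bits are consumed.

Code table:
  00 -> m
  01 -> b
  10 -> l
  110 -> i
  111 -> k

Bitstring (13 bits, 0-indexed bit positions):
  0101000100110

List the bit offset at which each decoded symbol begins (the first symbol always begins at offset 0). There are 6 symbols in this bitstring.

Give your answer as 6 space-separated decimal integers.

Bit 0: prefix='0' (no match yet)
Bit 1: prefix='01' -> emit 'b', reset
Bit 2: prefix='0' (no match yet)
Bit 3: prefix='01' -> emit 'b', reset
Bit 4: prefix='0' (no match yet)
Bit 5: prefix='00' -> emit 'm', reset
Bit 6: prefix='0' (no match yet)
Bit 7: prefix='01' -> emit 'b', reset
Bit 8: prefix='0' (no match yet)
Bit 9: prefix='00' -> emit 'm', reset
Bit 10: prefix='1' (no match yet)
Bit 11: prefix='11' (no match yet)
Bit 12: prefix='110' -> emit 'i', reset

Answer: 0 2 4 6 8 10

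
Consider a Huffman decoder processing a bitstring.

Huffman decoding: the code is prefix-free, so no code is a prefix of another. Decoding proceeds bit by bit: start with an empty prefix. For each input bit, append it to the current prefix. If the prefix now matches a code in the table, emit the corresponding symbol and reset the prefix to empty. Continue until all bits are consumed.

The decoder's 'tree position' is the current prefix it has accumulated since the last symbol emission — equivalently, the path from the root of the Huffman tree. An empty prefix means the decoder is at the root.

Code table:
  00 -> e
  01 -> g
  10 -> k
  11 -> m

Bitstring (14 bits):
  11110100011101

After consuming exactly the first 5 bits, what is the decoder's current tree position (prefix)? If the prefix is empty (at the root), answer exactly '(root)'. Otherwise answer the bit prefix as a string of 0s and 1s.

Answer: 0

Derivation:
Bit 0: prefix='1' (no match yet)
Bit 1: prefix='11' -> emit 'm', reset
Bit 2: prefix='1' (no match yet)
Bit 3: prefix='11' -> emit 'm', reset
Bit 4: prefix='0' (no match yet)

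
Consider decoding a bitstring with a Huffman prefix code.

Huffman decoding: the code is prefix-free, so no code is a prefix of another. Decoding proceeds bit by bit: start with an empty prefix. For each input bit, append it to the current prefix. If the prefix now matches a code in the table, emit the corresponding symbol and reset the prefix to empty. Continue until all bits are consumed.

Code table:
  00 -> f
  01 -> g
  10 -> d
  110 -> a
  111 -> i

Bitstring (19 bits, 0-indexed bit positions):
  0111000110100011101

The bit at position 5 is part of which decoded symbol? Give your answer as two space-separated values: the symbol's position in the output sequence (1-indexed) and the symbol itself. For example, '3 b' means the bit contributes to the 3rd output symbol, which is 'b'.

Answer: 3 f

Derivation:
Bit 0: prefix='0' (no match yet)
Bit 1: prefix='01' -> emit 'g', reset
Bit 2: prefix='1' (no match yet)
Bit 3: prefix='11' (no match yet)
Bit 4: prefix='110' -> emit 'a', reset
Bit 5: prefix='0' (no match yet)
Bit 6: prefix='00' -> emit 'f', reset
Bit 7: prefix='1' (no match yet)
Bit 8: prefix='11' (no match yet)
Bit 9: prefix='110' -> emit 'a', reset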